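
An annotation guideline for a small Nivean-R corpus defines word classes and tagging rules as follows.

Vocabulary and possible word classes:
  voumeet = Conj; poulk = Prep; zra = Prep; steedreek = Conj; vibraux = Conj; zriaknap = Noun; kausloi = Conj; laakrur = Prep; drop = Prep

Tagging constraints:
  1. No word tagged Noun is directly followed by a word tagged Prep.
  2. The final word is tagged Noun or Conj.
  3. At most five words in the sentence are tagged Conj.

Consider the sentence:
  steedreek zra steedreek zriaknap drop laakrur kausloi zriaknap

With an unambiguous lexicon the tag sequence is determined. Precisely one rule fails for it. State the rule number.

Fixed tagging: Conj Prep Conj Noun Prep Prep Conj Noun.
Rule check: R1 violated, R2 holds, R3 holds.
Only rule 1 fails.

1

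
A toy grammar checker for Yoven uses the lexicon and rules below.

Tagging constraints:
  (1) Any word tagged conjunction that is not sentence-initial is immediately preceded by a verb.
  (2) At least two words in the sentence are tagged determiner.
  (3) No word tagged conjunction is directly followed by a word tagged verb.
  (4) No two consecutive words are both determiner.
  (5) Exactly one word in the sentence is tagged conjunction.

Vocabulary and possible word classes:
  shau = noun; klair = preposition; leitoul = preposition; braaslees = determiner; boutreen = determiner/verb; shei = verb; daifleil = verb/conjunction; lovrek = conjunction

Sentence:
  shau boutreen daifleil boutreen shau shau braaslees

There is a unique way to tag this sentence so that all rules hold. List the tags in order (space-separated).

noun verb conjunction determiner noun noun determiner

Candidates per position — 1:shau {noun}; 2:boutreen {determiner,verb}; 3:daifleil {verb,conjunction}; 4:boutreen {determiner,verb}; 5:shau {noun}; 6:shau {noun}; 7:braaslees {determiner}.
Position 3: tagging it verb would leave rule 5 unsatisfiable, so it must be conjunction.
Position 4: tagging it verb would leave rule 3 unsatisfiable, so it must be determiner.
Position 2: tagging it determiner would leave rule 1 unsatisfiable, so it must be verb.
The only consistent sequence is: noun verb conjunction determiner noun noun determiner.
Rule-by-rule: rule 1 holds; rule 2 holds; rule 3 holds; rule 4 holds; rule 5 holds.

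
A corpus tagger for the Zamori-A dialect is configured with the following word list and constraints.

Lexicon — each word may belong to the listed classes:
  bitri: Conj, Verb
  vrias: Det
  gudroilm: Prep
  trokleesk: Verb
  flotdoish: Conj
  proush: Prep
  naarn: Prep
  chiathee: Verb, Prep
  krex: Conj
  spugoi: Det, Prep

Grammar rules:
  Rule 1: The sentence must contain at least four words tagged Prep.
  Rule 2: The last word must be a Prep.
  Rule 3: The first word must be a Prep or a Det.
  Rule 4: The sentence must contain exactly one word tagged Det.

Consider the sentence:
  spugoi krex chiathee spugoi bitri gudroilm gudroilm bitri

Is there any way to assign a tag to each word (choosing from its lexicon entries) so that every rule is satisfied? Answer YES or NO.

NO

Candidates per position — 1:spugoi {Det,Prep}; 2:krex {Conj}; 3:chiathee {Verb,Prep}; 4:spugoi {Det,Prep}; 5:bitri {Conj,Verb}; 6:gudroilm {Prep}; 7:gudroilm {Prep}; 8:bitri {Conj,Verb}.
Rule 2 cannot be satisfied by any choice of tags from the lexicon.
So there is no consistent tagging.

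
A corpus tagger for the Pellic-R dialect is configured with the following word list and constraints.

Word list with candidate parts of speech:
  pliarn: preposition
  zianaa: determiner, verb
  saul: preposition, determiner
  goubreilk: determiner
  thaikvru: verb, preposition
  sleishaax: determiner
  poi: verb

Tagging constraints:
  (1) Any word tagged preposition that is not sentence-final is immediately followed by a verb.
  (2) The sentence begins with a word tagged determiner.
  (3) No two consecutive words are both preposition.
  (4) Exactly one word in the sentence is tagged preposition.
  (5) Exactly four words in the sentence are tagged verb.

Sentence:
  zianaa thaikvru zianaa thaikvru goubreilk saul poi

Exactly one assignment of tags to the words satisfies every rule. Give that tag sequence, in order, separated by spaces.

Candidates per position — 1:zianaa {determiner,verb}; 2:thaikvru {verb,preposition}; 3:zianaa {determiner,verb}; 4:thaikvru {verb,preposition}; 5:goubreilk {determiner}; 6:saul {preposition,determiner}; 7:poi {verb}.
Position 1: verb is ruled out by rule 2; that leaves determiner.
Position 2: preposition is ruled out by rule 5; that leaves verb.
Position 3: determiner is ruled out by rule 5; that leaves verb.
Position 4: preposition is ruled out by rule 1; that leaves verb.
Position 6: determiner is ruled out by rule 4; that leaves preposition.
So the tagging must be: determiner verb verb verb determiner preposition verb.
Checking: rule 1 satisfied; rule 2 satisfied; rule 3 satisfied; rule 4 satisfied; rule 5 satisfied.

determiner verb verb verb determiner preposition verb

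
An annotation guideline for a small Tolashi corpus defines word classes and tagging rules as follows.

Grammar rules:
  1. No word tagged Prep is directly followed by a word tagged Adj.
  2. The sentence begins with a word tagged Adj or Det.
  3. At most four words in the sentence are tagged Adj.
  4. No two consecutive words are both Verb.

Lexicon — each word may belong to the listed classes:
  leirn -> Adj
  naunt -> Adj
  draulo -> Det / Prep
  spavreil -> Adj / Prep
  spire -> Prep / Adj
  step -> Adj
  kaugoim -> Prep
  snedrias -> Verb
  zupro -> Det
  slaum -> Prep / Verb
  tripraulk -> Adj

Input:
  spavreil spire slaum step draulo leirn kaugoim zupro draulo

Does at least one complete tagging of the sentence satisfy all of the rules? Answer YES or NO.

YES

Candidates per position — 1:spavreil {Adj,Prep}; 2:spire {Prep,Adj}; 3:slaum {Prep,Verb}; 4:step {Adj}; 5:draulo {Det,Prep}; 6:leirn {Adj}; 7:kaugoim {Prep}; 8:zupro {Det}; 9:draulo {Det,Prep}.
One satisfying assignment: Adj Adj Verb Adj Det Adj Prep Det Prep.
Rule-by-rule: rule 1 ✓; rule 2 ✓; rule 3 ✓; rule 4 ✓.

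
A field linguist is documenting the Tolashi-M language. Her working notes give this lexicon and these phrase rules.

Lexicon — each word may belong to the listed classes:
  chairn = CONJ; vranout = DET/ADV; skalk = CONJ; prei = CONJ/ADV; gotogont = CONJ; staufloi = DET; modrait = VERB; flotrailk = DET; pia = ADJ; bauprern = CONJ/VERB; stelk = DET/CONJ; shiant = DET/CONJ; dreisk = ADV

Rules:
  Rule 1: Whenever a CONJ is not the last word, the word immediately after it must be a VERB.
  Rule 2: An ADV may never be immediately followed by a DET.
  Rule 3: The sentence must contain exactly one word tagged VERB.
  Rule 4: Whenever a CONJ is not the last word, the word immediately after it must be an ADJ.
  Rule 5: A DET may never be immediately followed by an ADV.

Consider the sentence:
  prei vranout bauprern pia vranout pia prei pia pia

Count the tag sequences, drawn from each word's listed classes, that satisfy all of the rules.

Candidates per position — 1:prei {CONJ,ADV}; 2:vranout {DET,ADV}; 3:bauprern {CONJ,VERB}; 4:pia {ADJ}; 5:vranout {DET,ADV}; 6:pia {ADJ}; 7:prei {CONJ,ADV}; 8:pia {ADJ}; 9:pia {ADJ}.
There are 32 candidate sequences in total.
The sequences that satisfy every rule: ADV ADV VERB ADJ DET ADJ ADV ADJ ADJ; ADV ADV VERB ADJ ADV ADJ ADV ADJ ADJ.
Count = 2.

2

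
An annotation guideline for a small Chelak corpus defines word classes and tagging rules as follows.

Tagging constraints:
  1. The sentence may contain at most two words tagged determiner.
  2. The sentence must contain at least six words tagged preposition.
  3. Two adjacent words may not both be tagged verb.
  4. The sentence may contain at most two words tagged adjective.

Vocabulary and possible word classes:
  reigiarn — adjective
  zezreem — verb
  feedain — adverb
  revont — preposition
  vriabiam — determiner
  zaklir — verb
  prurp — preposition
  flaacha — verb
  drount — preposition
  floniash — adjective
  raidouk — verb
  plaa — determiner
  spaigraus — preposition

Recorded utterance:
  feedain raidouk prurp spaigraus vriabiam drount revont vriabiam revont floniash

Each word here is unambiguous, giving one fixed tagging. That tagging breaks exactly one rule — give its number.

Fixed tagging: adverb verb preposition preposition determiner preposition preposition determiner preposition adjective.
Checking each rule: R1 ok, R2 fails, R3 ok, R4 ok.
Only rule 2 fails.

2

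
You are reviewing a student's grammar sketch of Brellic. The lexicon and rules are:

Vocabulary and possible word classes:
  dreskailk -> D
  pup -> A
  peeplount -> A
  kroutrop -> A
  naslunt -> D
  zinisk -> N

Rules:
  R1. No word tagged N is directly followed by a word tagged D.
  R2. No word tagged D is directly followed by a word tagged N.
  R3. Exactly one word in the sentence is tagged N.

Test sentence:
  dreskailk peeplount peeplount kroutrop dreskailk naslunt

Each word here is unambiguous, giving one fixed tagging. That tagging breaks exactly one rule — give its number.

Fixed tagging: D A A A D D.
Applying the rules: R1 ✓, R2 ✓, R3 ✗.
Only rule 3 fails.

3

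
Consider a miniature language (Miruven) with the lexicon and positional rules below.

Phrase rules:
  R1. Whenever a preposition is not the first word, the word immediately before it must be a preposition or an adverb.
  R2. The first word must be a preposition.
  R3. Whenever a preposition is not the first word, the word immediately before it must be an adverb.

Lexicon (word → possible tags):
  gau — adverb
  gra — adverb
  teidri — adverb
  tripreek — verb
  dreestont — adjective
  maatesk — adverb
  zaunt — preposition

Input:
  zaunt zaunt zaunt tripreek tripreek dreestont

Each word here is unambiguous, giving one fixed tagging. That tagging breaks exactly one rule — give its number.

Fixed tagging: preposition preposition preposition verb verb adjective.
Applying the rules: R1 ok, R2 ok, R3 fails.
Only rule 3 fails.

3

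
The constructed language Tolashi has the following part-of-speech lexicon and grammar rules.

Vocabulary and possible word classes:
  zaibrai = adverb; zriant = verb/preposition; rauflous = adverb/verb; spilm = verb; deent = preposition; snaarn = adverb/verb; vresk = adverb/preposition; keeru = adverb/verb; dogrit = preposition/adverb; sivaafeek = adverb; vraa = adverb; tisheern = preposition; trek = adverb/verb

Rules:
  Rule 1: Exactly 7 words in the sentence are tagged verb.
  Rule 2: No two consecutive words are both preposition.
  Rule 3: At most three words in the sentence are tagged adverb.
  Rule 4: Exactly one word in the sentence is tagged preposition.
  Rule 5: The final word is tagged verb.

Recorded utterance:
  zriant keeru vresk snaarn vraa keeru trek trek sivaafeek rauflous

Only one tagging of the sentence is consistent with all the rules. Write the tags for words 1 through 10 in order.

Candidates per position — 1:zriant {verb,preposition}; 2:keeru {adverb,verb}; 3:vresk {adverb,preposition}; 4:snaarn {adverb,verb}; 5:vraa {adverb}; 6:keeru {adverb,verb}; 7:trek {adverb,verb}; 8:trek {adverb,verb}; 9:sivaafeek {adverb}; 10:rauflous {adverb,verb}.
Position 1: tagging it preposition would leave rule 1 unsatisfiable, so it must be verb.
Position 2: tagging it adverb would leave rule 1 unsatisfiable, so it must be verb.
Position 3: tagging it adverb would leave rule 4 unsatisfiable, so it must be preposition.
Position 4: tagging it adverb would leave rule 1 unsatisfiable, so it must be verb.
Position 6: tagging it adverb would leave rule 1 unsatisfiable, so it must be verb.
Position 7: tagging it adverb would leave rule 1 unsatisfiable, so it must be verb.
Position 8: tagging it adverb would leave rule 1 unsatisfiable, so it must be verb.
Position 10: tagging it adverb would leave rule 1 unsatisfiable, so it must be verb.
The unique satisfying tagging is: verb verb preposition verb adverb verb verb verb adverb verb.
Check: rule 1 holds; rule 2 holds; rule 3 holds; rule 4 holds; rule 5 holds.

verb verb preposition verb adverb verb verb verb adverb verb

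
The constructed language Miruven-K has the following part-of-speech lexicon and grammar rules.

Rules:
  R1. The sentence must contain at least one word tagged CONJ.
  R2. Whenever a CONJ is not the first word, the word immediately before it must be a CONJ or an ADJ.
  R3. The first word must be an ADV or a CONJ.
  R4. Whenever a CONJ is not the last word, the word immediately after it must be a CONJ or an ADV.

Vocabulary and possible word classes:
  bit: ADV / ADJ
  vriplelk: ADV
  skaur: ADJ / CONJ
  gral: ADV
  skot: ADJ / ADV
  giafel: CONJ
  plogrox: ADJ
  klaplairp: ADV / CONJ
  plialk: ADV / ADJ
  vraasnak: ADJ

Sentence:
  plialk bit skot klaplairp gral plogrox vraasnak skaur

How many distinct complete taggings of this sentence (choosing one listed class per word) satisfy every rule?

8

Candidates per position — 1:plialk {ADV,ADJ}; 2:bit {ADV,ADJ}; 3:skot {ADJ,ADV}; 4:klaplairp {ADV,CONJ}; 5:gral {ADV}; 6:plogrox {ADJ}; 7:vraasnak {ADJ}; 8:skaur {ADJ,CONJ}.
There are 32 candidate sequences in total.
Checking each against the rules leaves 8 sequences.
Count = 8.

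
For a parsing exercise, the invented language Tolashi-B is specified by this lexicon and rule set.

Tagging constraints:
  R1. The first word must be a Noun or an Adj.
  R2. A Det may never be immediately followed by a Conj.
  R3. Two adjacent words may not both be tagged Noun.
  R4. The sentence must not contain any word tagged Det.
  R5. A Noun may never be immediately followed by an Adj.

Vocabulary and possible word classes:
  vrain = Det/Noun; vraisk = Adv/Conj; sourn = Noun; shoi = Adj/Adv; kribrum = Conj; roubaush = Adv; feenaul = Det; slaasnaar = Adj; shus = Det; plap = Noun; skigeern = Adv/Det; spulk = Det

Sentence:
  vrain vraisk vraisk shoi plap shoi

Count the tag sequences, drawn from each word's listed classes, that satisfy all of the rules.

Candidates per position — 1:vrain {Det,Noun}; 2:vraisk {Adv,Conj}; 3:vraisk {Adv,Conj}; 4:shoi {Adj,Adv}; 5:plap {Noun}; 6:shoi {Adj,Adv}.
There are 32 candidate sequences in total.
Checking each against the rules leaves 8 sequences.
Count = 8.

8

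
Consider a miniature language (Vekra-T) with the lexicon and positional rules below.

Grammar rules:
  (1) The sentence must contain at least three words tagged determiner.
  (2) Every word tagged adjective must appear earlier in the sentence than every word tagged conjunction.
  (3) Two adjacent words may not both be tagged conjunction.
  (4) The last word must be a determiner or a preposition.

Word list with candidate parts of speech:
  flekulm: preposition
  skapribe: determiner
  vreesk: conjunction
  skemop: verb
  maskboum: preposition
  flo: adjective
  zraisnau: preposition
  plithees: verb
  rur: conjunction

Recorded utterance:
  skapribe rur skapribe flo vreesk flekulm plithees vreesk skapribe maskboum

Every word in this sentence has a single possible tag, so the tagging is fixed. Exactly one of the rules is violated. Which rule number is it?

2

Fixed tagging: determiner conjunction determiner adjective conjunction preposition verb conjunction determiner preposition.
Checking each rule: R1 ✓, R2 ✗, R3 ✓, R4 ✓.
Only rule 2 fails.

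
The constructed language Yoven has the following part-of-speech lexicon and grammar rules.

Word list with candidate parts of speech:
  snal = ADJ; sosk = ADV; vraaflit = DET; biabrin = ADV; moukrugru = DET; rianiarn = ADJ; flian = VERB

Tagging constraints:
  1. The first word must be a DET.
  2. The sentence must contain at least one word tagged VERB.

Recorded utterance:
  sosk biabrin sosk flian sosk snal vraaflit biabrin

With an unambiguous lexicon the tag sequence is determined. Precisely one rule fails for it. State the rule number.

1

Fixed tagging: ADV ADV ADV VERB ADV ADJ DET ADV.
Applying the rules: R1 fails, R2 ok.
Only rule 1 fails.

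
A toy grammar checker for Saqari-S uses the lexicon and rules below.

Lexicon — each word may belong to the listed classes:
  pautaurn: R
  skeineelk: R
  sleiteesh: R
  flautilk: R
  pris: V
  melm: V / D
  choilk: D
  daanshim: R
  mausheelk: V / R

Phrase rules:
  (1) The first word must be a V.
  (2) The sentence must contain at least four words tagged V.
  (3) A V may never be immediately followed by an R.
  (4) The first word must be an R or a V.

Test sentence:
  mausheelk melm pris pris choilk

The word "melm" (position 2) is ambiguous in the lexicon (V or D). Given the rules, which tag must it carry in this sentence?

V

Candidates per position — 1:mausheelk {V,R}; 2:melm {V,D}; 3:pris {V}; 4:pris {V}; 5:choilk {D}.
Position 1: R is ruled out by rule 1; that leaves V.
Position 2: D is ruled out by rule 2; that leaves V.
That leaves exactly one tagging: V V V V D.
Checking: rule 1 ✓; rule 2 ✓; rule 3 ✓; rule 4 ✓.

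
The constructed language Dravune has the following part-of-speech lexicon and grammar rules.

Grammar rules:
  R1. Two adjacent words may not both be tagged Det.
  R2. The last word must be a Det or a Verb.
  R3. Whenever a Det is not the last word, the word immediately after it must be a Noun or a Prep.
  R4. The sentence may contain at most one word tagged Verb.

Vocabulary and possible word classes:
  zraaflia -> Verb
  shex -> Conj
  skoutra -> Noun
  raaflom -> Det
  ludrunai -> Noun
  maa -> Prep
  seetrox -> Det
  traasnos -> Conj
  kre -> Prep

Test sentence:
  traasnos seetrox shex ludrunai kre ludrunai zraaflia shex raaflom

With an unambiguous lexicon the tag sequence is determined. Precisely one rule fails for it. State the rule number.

3

Fixed tagging: Conj Det Conj Noun Prep Noun Verb Conj Det.
Rule check: R1 ✓, R2 ✓, R3 ✗, R4 ✓.
Only rule 3 fails.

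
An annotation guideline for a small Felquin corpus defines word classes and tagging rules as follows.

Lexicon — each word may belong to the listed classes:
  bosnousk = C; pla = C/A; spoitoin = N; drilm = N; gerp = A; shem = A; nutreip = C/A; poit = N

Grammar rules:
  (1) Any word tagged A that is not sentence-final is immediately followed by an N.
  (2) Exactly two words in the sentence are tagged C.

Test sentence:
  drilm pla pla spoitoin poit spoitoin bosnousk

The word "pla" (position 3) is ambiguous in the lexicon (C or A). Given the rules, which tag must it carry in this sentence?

A

Candidates per position — 1:drilm {N}; 2:pla {C,A}; 3:pla {C,A}; 4:spoitoin {N}; 5:poit {N}; 6:spoitoin {N}; 7:bosnousk {C}.
Word 2 cannot be A — rule 1 would then fail for every completion. It is C.
Word 3 cannot be C — rule 2 would then fail for every completion. It is A.
The unique satisfying tagging is: N C A N N N C.
Check: rule 1 ✓; rule 2 ✓.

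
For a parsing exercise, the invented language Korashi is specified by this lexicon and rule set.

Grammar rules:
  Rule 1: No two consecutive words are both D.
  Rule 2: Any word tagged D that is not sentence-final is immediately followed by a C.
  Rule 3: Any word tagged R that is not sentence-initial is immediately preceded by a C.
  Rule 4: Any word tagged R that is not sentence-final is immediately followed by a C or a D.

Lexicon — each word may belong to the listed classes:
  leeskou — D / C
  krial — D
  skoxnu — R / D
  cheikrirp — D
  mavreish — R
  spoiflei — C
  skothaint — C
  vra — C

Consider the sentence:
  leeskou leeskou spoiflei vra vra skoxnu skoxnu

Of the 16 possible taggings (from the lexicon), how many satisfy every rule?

Candidates per position — 1:leeskou {D,C}; 2:leeskou {D,C}; 3:spoiflei {C}; 4:vra {C}; 5:vra {C}; 6:skoxnu {R,D}; 7:skoxnu {R,D}.
There are 16 candidate sequences in total.
The sequences that satisfy every rule: D C C C C R D; C D C C C R D; C C C C C R D.
Count = 3.

3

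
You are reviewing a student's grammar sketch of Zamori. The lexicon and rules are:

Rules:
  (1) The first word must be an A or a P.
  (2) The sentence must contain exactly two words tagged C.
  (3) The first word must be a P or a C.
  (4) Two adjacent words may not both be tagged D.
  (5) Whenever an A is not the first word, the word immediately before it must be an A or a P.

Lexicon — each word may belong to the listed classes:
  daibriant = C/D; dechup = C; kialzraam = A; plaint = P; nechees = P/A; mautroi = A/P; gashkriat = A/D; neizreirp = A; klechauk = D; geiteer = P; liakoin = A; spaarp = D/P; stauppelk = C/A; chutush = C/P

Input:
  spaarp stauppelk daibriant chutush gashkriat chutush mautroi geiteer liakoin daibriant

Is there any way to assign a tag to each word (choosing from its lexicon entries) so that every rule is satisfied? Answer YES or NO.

Candidates per position — 1:spaarp {D,P}; 2:stauppelk {C,A}; 3:daibriant {C,D}; 4:chutush {C,P}; 5:gashkriat {A,D}; 6:chutush {C,P}; 7:mautroi {A,P}; 8:geiteer {P}; 9:liakoin {A}; 10:daibriant {C,D}.
One satisfying assignment: P A C C D P A P A D.
Verifying each rule — rule 1 ✓; rule 2 ✓; rule 3 ✓; rule 4 ✓; rule 5 ✓.

YES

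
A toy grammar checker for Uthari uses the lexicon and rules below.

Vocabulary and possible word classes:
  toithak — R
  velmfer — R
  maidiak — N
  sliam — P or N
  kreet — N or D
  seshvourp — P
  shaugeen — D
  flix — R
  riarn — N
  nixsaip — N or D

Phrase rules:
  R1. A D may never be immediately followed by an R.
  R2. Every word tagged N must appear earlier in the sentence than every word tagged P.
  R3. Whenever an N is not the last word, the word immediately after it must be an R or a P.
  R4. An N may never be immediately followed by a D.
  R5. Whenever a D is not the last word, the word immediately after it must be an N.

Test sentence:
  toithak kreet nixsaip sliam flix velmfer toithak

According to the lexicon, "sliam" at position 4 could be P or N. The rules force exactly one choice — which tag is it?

Candidates per position — 1:toithak {R}; 2:kreet {N,D}; 3:nixsaip {N,D}; 4:sliam {P,N}; 5:flix {R}; 6:velmfer {R}; 7:toithak {R}.
Position 2: N is ruled out by rule 3; that leaves D.
Position 3: D is ruled out by rule 5; that leaves N.
Position 4: N is ruled out by rule 3; that leaves P.
The unique satisfying tagging is: R D N P R R R.
Rule-by-rule: rule 1 satisfied; rule 2 satisfied; rule 3 satisfied; rule 4 satisfied; rule 5 satisfied.

P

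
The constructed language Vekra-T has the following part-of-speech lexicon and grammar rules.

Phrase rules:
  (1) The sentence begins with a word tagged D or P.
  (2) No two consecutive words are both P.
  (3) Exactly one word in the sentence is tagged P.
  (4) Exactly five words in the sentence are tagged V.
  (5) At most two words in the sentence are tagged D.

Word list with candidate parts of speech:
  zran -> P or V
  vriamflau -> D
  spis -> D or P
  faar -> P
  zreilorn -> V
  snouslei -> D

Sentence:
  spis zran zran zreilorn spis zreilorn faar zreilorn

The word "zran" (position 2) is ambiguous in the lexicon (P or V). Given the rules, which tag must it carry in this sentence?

Candidates per position — 1:spis {D,P}; 2:zran {P,V}; 3:zran {P,V}; 4:zreilorn {V}; 5:spis {D,P}; 6:zreilorn {V}; 7:faar {P}; 8:zreilorn {V}.
At position 1, choosing P makes rule 3 impossible to satisfy; hence D.
At position 2, choosing P makes rule 3 impossible to satisfy; hence V.
At position 3, choosing P makes rule 3 impossible to satisfy; hence V.
At position 5, choosing P makes rule 3 impossible to satisfy; hence D.
That leaves exactly one tagging: D V V V D V P V.
Check: rule 1 holds; rule 2 holds; rule 3 holds; rule 4 holds; rule 5 holds.

V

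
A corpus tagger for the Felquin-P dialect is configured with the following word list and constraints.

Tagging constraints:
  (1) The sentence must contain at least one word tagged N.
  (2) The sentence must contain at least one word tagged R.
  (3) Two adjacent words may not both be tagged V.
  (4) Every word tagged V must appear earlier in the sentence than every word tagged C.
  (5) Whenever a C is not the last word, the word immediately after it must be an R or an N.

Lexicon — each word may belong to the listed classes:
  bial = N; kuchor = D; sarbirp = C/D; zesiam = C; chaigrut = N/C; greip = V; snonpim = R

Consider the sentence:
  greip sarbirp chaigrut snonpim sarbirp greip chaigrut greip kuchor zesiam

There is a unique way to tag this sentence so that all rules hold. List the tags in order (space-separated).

V D N R D V N V D C

Candidates per position — 1:greip {V}; 2:sarbirp {C,D}; 3:chaigrut {N,C}; 4:snonpim {R}; 5:sarbirp {C,D}; 6:greip {V}; 7:chaigrut {N,C}; 8:greip {V}; 9:kuchor {D}; 10:zesiam {C}.
If word 2 were C, no tagging could satisfy rule 4; so word 2 is D.
If word 3 were C, no tagging could satisfy rule 4; so word 3 is N.
If word 5 were C, no tagging could satisfy rule 4; so word 5 is D.
If word 7 were C, no tagging could satisfy rule 4; so word 7 is N.
So the tagging must be: V D N R D V N V D C.
Check: rule 1 holds; rule 2 holds; rule 3 holds; rule 4 holds; rule 5 holds.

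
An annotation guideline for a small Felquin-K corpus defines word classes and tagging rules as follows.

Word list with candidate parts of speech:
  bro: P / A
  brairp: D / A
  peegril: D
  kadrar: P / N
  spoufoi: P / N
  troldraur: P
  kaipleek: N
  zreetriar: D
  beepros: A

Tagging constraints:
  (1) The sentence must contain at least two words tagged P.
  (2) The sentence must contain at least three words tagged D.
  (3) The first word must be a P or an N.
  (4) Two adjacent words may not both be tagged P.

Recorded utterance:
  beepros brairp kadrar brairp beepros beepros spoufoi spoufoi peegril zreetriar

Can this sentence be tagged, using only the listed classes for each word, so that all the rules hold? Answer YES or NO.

Candidates per position — 1:beepros {A}; 2:brairp {D,A}; 3:kadrar {P,N}; 4:brairp {D,A}; 5:beepros {A}; 6:beepros {A}; 7:spoufoi {P,N}; 8:spoufoi {P,N}; 9:peegril {D}; 10:zreetriar {D}.
Rule 3 cannot be satisfied by any choice of tags from the lexicon.
So there is no consistent tagging.

NO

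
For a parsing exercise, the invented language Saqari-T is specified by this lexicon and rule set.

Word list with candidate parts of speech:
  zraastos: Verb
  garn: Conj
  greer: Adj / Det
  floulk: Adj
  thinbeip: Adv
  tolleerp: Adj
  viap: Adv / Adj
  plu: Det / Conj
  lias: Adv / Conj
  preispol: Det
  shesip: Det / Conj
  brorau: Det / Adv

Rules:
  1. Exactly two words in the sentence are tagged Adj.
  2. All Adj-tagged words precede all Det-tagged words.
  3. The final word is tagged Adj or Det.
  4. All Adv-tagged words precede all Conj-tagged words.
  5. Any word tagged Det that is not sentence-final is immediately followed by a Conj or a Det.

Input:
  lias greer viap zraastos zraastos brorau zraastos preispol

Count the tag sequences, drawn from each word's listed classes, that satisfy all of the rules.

1

Candidates per position — 1:lias {Adv,Conj}; 2:greer {Adj,Det}; 3:viap {Adv,Adj}; 4:zraastos {Verb}; 5:zraastos {Verb}; 6:brorau {Det,Adv}; 7:zraastos {Verb}; 8:preispol {Det}.
There are 16 candidate sequences in total.
The sequences that satisfy every rule: Adv Adj Adj Verb Verb Adv Verb Det.
Count = 1.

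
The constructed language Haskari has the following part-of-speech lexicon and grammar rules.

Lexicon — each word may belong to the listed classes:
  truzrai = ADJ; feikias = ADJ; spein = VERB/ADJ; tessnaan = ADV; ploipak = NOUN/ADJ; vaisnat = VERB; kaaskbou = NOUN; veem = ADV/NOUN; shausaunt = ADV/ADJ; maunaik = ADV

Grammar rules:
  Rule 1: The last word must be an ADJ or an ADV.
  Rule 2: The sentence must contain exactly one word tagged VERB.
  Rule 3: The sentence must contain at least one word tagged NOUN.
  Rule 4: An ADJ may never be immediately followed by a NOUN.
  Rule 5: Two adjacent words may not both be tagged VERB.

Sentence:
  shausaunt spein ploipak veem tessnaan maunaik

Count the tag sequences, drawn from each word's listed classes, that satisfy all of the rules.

Candidates per position — 1:shausaunt {ADV,ADJ}; 2:spein {VERB,ADJ}; 3:ploipak {NOUN,ADJ}; 4:veem {ADV,NOUN}; 5:tessnaan {ADV}; 6:maunaik {ADV}.
There are 16 candidate sequences in total.
The sequences that satisfy every rule: ADV VERB NOUN ADV ADV ADV; ADV VERB NOUN NOUN ADV ADV; ADJ VERB NOUN ADV ADV ADV; ADJ VERB NOUN NOUN ADV ADV.
Count = 4.

4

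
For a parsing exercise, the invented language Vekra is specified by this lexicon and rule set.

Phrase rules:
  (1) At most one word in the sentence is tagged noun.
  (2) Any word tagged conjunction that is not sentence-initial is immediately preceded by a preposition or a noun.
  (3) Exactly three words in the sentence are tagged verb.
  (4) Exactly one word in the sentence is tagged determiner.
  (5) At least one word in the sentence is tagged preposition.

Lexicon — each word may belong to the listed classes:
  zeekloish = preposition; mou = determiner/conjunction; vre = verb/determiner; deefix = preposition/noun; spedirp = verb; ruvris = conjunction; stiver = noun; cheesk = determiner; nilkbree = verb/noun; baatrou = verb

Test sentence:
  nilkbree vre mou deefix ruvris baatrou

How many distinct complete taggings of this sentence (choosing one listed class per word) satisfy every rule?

Candidates per position — 1:nilkbree {verb,noun}; 2:vre {verb,determiner}; 3:mou {determiner,conjunction}; 4:deefix {preposition,noun}; 5:ruvris {conjunction}; 6:baatrou {verb}.
There are 16 candidate sequences in total.
The sequences that satisfy every rule: verb verb determiner preposition conjunction verb.
Count = 1.

1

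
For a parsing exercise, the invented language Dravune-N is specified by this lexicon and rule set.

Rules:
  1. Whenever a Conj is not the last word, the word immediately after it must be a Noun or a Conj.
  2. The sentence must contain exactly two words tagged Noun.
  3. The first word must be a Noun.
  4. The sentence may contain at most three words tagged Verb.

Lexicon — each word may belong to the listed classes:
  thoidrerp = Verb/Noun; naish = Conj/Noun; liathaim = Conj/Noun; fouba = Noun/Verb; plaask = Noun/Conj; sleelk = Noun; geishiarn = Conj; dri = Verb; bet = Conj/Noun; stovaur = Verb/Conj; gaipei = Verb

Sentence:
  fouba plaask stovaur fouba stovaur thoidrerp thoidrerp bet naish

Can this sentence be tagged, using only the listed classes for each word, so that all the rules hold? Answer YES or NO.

Candidates per position — 1:fouba {Noun,Verb}; 2:plaask {Noun,Conj}; 3:stovaur {Verb,Conj}; 4:fouba {Noun,Verb}; 5:stovaur {Verb,Conj}; 6:thoidrerp {Verb,Noun}; 7:thoidrerp {Verb,Noun}; 8:bet {Conj,Noun}; 9:naish {Conj,Noun}.
One satisfying assignment: Noun Conj Conj Noun Verb Verb Verb Conj Conj.
Check: rule 1 ✓; rule 2 ✓; rule 3 ✓; rule 4 ✓.

YES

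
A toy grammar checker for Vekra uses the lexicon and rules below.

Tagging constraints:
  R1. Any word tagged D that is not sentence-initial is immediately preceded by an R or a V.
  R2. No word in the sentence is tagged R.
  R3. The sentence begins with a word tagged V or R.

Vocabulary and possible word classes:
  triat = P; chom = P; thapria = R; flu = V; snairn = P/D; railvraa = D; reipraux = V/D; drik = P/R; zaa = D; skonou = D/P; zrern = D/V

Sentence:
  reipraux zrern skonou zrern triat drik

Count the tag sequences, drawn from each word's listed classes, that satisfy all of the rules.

3

Candidates per position — 1:reipraux {V,D}; 2:zrern {D,V}; 3:skonou {D,P}; 4:zrern {D,V}; 5:triat {P}; 6:drik {P,R}.
There are 32 candidate sequences in total.
The sequences that satisfy every rule: V D P V P P; V V D V P P; V V P V P P.
Count = 3.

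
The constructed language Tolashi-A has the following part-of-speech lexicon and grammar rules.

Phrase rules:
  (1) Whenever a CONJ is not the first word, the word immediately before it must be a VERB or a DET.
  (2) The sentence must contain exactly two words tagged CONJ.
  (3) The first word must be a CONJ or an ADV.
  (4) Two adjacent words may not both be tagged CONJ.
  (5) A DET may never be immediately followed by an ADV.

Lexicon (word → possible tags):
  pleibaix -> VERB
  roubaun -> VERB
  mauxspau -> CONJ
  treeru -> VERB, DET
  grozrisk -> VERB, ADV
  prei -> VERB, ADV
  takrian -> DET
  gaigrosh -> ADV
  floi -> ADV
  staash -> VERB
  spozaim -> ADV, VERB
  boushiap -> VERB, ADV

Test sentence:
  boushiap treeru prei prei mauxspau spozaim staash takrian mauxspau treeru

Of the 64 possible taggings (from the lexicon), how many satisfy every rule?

12

Candidates per position — 1:boushiap {VERB,ADV}; 2:treeru {VERB,DET}; 3:prei {VERB,ADV}; 4:prei {VERB,ADV}; 5:mauxspau {CONJ}; 6:spozaim {ADV,VERB}; 7:staash {VERB}; 8:takrian {DET}; 9:mauxspau {CONJ}; 10:treeru {VERB,DET}.
There are 64 candidate sequences in total.
Checking each against the rules leaves 12 sequences.
Count = 12.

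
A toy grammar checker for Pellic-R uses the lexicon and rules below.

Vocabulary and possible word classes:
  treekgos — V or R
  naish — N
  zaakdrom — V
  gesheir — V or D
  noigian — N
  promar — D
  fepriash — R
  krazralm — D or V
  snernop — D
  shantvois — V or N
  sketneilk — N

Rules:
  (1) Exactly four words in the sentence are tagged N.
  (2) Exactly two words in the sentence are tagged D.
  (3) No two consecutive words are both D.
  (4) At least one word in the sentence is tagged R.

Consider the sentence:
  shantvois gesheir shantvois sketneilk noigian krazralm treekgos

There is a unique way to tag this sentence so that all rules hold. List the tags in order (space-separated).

N D N N N D R

Candidates per position — 1:shantvois {V,N}; 2:gesheir {V,D}; 3:shantvois {V,N}; 4:sketneilk {N}; 5:noigian {N}; 6:krazralm {D,V}; 7:treekgos {V,R}.
If word 1 were V, no tagging could satisfy rule 1; so word 1 is N.
If word 2 were V, no tagging could satisfy rule 2; so word 2 is D.
If word 3 were V, no tagging could satisfy rule 1; so word 3 is N.
If word 6 were V, no tagging could satisfy rule 2; so word 6 is D.
If word 7 were V, no tagging could satisfy rule 4; so word 7 is R.
That leaves exactly one tagging: N D N N N D R.
Rule-by-rule: rule 1 holds; rule 2 holds; rule 3 holds; rule 4 holds.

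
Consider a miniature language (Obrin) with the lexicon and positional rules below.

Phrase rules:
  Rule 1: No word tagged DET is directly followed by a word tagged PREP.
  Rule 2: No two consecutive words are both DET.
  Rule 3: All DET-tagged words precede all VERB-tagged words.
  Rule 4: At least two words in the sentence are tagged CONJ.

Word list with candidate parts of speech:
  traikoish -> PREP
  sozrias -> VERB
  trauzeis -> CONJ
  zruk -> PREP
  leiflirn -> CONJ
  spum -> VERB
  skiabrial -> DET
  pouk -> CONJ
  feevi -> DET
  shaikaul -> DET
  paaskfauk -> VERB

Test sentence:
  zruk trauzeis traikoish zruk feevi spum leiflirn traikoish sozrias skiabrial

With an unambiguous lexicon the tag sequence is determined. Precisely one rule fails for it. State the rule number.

Fixed tagging: PREP CONJ PREP PREP DET VERB CONJ PREP VERB DET.
Checking each rule: R1 ✓, R2 ✓, R3 ✗, R4 ✓.
Only rule 3 fails.

3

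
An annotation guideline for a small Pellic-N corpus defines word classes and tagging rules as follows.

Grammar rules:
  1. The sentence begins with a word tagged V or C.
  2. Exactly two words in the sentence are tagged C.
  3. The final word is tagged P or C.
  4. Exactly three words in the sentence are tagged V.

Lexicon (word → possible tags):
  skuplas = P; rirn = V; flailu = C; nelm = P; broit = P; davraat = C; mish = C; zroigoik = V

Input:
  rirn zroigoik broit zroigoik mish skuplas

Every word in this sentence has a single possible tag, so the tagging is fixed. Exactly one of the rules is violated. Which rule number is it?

Fixed tagging: V V P V C P.
Applying the rules: R1 ✓, R2 ✗, R3 ✓, R4 ✓.
Only rule 2 fails.

2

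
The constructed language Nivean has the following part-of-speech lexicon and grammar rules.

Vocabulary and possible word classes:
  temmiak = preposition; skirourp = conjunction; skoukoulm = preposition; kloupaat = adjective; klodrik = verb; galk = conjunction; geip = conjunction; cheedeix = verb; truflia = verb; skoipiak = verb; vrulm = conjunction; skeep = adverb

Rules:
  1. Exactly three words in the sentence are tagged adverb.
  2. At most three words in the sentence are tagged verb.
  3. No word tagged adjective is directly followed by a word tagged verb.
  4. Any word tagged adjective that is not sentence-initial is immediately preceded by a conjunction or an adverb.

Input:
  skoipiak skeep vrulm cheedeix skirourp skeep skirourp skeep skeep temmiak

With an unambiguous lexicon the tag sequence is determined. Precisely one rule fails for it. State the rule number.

Fixed tagging: verb adverb conjunction verb conjunction adverb conjunction adverb adverb preposition.
Applying the rules: R1 fails, R2 ok, R3 ok, R4 ok.
Only rule 1 fails.

1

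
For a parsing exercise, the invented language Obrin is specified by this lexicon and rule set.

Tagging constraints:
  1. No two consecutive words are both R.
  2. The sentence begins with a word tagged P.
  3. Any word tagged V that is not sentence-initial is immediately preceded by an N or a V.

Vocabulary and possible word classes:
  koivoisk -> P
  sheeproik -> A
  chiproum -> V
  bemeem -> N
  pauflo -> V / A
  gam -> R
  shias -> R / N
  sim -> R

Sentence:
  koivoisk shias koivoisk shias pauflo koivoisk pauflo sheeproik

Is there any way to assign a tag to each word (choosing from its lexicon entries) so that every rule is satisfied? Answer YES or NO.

YES

Candidates per position — 1:koivoisk {P}; 2:shias {R,N}; 3:koivoisk {P}; 4:shias {R,N}; 5:pauflo {V,A}; 6:koivoisk {P}; 7:pauflo {V,A}; 8:sheeproik {A}.
One satisfying assignment: P N P R A P A A.
Verifying each rule — rule 1 ok; rule 2 ok; rule 3 ok.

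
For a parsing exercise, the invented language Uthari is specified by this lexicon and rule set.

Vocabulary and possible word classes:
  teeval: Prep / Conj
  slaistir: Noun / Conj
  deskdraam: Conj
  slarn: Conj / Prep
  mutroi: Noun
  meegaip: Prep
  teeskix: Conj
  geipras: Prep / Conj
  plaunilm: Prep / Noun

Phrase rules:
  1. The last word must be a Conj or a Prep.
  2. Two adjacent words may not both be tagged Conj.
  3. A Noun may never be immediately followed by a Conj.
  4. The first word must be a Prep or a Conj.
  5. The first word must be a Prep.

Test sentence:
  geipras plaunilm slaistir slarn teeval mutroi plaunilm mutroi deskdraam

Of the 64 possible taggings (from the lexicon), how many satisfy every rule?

0

Candidates per position — 1:geipras {Prep,Conj}; 2:plaunilm {Prep,Noun}; 3:slaistir {Noun,Conj}; 4:slarn {Conj,Prep}; 5:teeval {Prep,Conj}; 6:mutroi {Noun}; 7:plaunilm {Prep,Noun}; 8:mutroi {Noun}; 9:deskdraam {Conj}.
There are 64 candidate sequences in total.
Rule 3 cannot be satisfied by any choice of tags from the lexicon.
So there is no consistent tagging.
Count = 0.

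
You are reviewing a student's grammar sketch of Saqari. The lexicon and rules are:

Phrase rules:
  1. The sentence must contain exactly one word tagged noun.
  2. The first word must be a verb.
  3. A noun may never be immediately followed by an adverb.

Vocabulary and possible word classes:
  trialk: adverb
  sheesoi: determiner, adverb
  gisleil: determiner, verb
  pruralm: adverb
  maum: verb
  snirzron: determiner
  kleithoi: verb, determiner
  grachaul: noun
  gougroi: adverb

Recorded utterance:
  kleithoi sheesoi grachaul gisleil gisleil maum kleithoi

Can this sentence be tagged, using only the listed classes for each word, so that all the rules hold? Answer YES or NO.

Candidates per position — 1:kleithoi {verb,determiner}; 2:sheesoi {determiner,adverb}; 3:grachaul {noun}; 4:gisleil {determiner,verb}; 5:gisleil {determiner,verb}; 6:maum {verb}; 7:kleithoi {verb,determiner}.
One satisfying assignment: verb adverb noun verb verb verb determiner.
Check: rule 1 holds; rule 2 holds; rule 3 holds.

YES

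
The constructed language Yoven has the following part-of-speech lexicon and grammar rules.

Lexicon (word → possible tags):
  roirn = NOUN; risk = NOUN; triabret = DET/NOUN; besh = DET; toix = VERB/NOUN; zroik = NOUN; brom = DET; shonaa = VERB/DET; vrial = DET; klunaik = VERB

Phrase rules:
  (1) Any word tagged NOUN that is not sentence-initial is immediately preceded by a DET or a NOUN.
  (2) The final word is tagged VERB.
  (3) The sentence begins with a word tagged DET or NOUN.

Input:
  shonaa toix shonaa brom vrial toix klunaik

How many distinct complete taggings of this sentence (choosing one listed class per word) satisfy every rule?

Candidates per position — 1:shonaa {VERB,DET}; 2:toix {VERB,NOUN}; 3:shonaa {VERB,DET}; 4:brom {DET}; 5:vrial {DET}; 6:toix {VERB,NOUN}; 7:klunaik {VERB}.
There are 16 candidate sequences in total.
Checking each against the rules leaves 8 sequences.
Count = 8.

8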